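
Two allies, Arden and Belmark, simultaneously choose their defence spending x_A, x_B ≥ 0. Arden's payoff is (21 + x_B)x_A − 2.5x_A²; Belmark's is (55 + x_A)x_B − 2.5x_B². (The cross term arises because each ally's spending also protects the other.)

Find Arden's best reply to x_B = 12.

6.6

Expanding Arden's payoff: 21x_A + x_Bx_A − 2.5x_A².
∂π/∂x_A = 21 + x_B − 5x_A = 0, so x_A = 4.2 + 0.2x_B.
At x_B = 12: x_A = 4.2 + 0.2·12 = 6.6.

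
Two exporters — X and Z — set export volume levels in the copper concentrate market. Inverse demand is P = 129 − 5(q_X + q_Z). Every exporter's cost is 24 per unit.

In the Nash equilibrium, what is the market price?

Exporter X's profit: π = q_X(129 − 5(q_X + q_Z)) − 24q_X.
∂π/∂q_X = 105 − 10q_X − 5q_Z = 0, so q_X = 10.5 − 0.5q_Z.
The game is symmetric, so in equilibrium q_Z = q_X: the reaction function gives 1.5q_X = 10.5, hence q_X = 7.
Equilibrium price: P = 129 − 5·14 = 59.

59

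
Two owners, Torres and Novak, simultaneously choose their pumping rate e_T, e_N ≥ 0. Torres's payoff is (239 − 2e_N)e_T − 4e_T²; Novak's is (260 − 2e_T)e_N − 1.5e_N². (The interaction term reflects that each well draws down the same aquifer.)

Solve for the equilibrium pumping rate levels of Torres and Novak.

9.85, 80.1

Expanding Torres's payoff: 239e_T − 2e_Ne_T − 4e_T².
∂π/∂e_T = 239 − 2e_N − 8e_T = 0, so e_T = 29.875 − 0.25e_N.
Likewise for Novak: e_N = 260/3 − (2/3)e_T.
Plugging e_N into Torres's best response: e_T = 29.875 − 0.25(260/3 − (2/3)e_T) ⇒ (5/6)e_T = 197/24, so e_T = 9.85.
Then e_N = 260/3 − (2/3)·9.85 = 80.1.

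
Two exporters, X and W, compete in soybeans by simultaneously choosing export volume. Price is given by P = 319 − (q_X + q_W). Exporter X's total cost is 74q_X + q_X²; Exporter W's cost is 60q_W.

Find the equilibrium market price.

173

Exporter X's profit: π = q_X(319 − (q_X + q_W)) − 74q_X − q_X².
∂π/∂q_X = 245 − 4q_X − q_W = 0, so q_X = 61.25 − 0.25q_W.
For W: ∂π/∂q_W = 259 − 2q_W − q_X = 0 ⇒ q_W = 129.5 − 0.5q_X.
Substituting the second reaction function into the first: q_X = 61.25 − 0.25(129.5 − 0.5q_X), which gives 0.875q_X = 28.875 ⇒ q_X = 33.
Then q_W = 129.5 − 0.5·33 = 113.
Equilibrium price: P = 319 − 146 = 173.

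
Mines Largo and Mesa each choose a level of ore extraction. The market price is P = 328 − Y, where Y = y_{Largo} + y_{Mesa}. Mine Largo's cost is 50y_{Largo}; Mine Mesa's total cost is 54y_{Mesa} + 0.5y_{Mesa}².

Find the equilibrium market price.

162

Mine Largo's profit: π = y_{Largo}(328 − (y_{Largo} + y_{Mesa})) − 50y_{Largo}.
∂π/∂y_{Largo} = 278 − 2y_{Largo} − y_{Mesa} = 0, so y_{Largo} = 139 − 0.5y_{Mesa}.
For Mesa: ∂π/∂y_{Mesa} = 274 − 3y_{Mesa} − y_{Largo} = 0 ⇒ y_{Mesa} = 274/3 − (1/3)y_{Largo}.
Solving the two reaction functions simultaneously: (1 − (−0.5)(−1/3))y_{Largo} = 139 − 0.5·(274/3), so (5/6)y_{Largo} = 280/3 and y_{Largo} = 112.
Then y_{Mesa} = 274/3 − (1/3)·112 = 54.
Equilibrium price: P = 328 − 166 = 162.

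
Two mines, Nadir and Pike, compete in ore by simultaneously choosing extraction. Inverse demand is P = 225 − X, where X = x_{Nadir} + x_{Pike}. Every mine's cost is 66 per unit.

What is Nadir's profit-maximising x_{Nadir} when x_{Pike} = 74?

42.5

Mine Nadir's profit: π = x_{Nadir}(225 − (x_{Nadir} + x_{Pike})) − 66x_{Nadir}.
∂π/∂x_{Nadir} = 159 − 2x_{Nadir} − x_{Pike} = 0, so x_{Nadir} = 79.5 − 0.5x_{Pike}.
At x_{Pike} = 74: x_{Nadir} = 79.5 − 0.5·74 = 42.5.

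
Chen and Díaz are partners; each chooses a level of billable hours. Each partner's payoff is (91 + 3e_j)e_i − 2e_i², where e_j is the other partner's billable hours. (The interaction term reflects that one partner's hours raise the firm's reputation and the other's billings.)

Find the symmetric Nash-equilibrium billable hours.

91

Chen's payoff is (91 + 3e_D)e_C − 2e_C².
∂π/∂e_C = 91 + 3e_D − 4e_C = 0, so e_C = 22.75 + 0.75e_D.
The game is symmetric, so in equilibrium e_D = e_C: the reaction function gives 0.25e_C = 22.75, hence e_C = 91.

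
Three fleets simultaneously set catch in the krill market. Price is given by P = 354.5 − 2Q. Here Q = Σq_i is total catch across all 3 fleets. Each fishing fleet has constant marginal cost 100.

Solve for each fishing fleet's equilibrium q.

31.8125

A representative fishing fleet's profit is π_i = q_i(354.5 − 2Q) − 100q_i, with Q = q_i + Σ_{j≠i} q_j.
First-order condition: 254.5 − 4q_i − 2Σ_{j≠i} q_j = 0.
In a symmetric equilibrium every fishing fleet chooses the same q, so Σ_{j≠i} q_j = 2q. The condition becomes 254.5 − 8q = 0, giving q = 254.5/8 = 31.8125.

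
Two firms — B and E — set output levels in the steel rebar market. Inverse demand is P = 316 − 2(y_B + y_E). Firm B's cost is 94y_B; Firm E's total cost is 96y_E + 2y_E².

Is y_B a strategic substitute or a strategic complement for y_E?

strategic substitutes

Firm B's profit: π = y_B(316 − 2(y_B + y_E)) − 94y_B.
∂π/∂y_B = 222 − 4y_B − 2y_E = 0, so y_B = 55.5 − 0.5y_E.
The best-response slope dy_B/dy_E = −0.5 < 0: the reaction function is downward-sloping, so the choices are strategic substitutes.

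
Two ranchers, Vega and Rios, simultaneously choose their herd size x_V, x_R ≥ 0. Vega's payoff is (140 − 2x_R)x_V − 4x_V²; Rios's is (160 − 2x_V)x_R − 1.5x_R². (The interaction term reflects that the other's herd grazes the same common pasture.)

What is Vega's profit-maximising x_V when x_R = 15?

Expanding Vega's payoff: 140x_V − 2x_Rx_V − 4x_V².
∂π/∂x_V = 140 − 2x_R − 8x_V = 0, so x_V = 17.5 − 0.25x_R.
At x_R = 15: x_V = 17.5 − 0.25·15 = 13.75.

13.75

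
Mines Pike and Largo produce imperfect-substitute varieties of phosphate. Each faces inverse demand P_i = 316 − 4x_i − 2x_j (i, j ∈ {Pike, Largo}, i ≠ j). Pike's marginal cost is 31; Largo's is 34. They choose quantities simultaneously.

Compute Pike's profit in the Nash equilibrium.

3271.84

Mine Pike's profit: π = x_{Pike}(316 − 4x_{Pike} − 2x_{Largo}) − 31x_{Pike}.
∂π/∂x_{Pike} = 285 − 8x_{Pike} − 2x_{Largo} = 0 ⇒ x_{Pike} = 35.625 − 0.25x_{Largo}.
Similarly x_{Largo} = 35.25 − 0.25x_{Pike}.
Solving the two reaction functions simultaneously: (1 − (−0.25)(−0.25))x_{Pike} = 35.625 − 0.25·35.25, so 0.9375x_{Pike} = 26.8125 and x_{Pike} = 28.6.
Then x_{Largo} = 35.25 − 0.25·28.6 = 28.1.
P_{Pike} = 316 − 4·28.6 − 2·28.1 = 145.4.
Profit = (145.4 − 31)·28.6 = 3271.84.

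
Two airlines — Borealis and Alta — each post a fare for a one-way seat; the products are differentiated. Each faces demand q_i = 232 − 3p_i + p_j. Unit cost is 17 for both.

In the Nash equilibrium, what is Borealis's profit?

Borealis's profit: π = (p_{Borealis} − 17)(232 − 3p_{Borealis} + p_{Alta}).
∂π/∂p_{Borealis} = 283 − 6p_{Borealis} + p_{Alta} = 0 ⇒ p_{Borealis} = 283/6 + (1/6)p_{Alta}.
Setting p_{Borealis} = p_{Alta} in the reaction function: p_{Borealis} = 283/6 + (1/6)p_{Borealis}, so p_{Borealis} = (283/6) / (5/6) = 56.6.
q_{Borealis} = 232 − 3·56.6 + 56.6 = 118.8.
Profit = (56.6 − 17)·118.8 = 4704.48.

4704.48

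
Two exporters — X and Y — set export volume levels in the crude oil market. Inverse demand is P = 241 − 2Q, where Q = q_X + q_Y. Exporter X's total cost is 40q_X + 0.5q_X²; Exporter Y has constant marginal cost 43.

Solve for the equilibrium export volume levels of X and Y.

25.5, 36.75

Exporter X's profit: π = q_X(241 − 2(q_X + q_Y)) − 40q_X − 0.5q_X².
∂π/∂q_X = 201 − 5q_X − 2q_Y = 0, so q_X = 40.2 − 0.4q_Y.
For Y: ∂π/∂q_Y = 198 − 4q_Y − 2q_X = 0 ⇒ q_Y = 49.5 − 0.5q_X.
Substituting the second reaction function into the first: q_X = 40.2 − 0.4(49.5 − 0.5q_X), which gives 0.8q_X = 20.4 ⇒ q_X = 25.5.
Then q_Y = 49.5 − 0.5·25.5 = 36.75.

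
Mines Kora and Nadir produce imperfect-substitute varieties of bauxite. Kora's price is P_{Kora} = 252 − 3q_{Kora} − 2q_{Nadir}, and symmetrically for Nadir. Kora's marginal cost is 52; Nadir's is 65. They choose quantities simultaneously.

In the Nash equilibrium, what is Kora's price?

Mine Kora's profit: π = q_{Kora}(252 − 3q_{Kora} − 2q_{Nadir}) − 52q_{Kora}.
∂π/∂q_{Kora} = 200 − 6q_{Kora} − 2q_{Nadir} = 0 ⇒ q_{Kora} = 100/3 − (1/3)q_{Nadir}.
Similarly q_{Nadir} = 187/6 − (1/3)q_{Kora}.
Substituting the second reaction function into the first: q_{Kora} = 100/3 − (1/3)(187/6 − (1/3)q_{Kora}), which gives (8/9)q_{Kora} = 413/18 ⇒ q_{Kora} = 25.8125.
Then q_{Nadir} = 187/6 − (1/3)·25.8125 = 22.5625.
P_{Kora} = 252 − 3·25.8125 − 2·22.5625 = 129.4375.

129.4375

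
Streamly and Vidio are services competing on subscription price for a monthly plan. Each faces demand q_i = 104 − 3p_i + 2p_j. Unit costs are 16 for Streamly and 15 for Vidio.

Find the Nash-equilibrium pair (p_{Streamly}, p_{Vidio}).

37.8125, 37.4375

Streamly's profit: π = (p_{Streamly} − 16)(104 − 3p_{Streamly} + 2p_{Vidio}).
∂π/∂p_{Streamly} = 152 − 6p_{Streamly} + 2p_{Vidio} = 0 ⇒ p_{Streamly} = 76/3 + (1/3)p_{Vidio}.
Similarly p_{Vidio} = 149/6 + (1/3)p_{Streamly}.
Substituting the second reaction function into the first: p_{Streamly} = 76/3 + (1/3)(149/6 + (1/3)p_{Streamly}), which gives (8/9)p_{Streamly} = 605/18 ⇒ p_{Streamly} = 37.8125.
Then p_{Vidio} = 149/6 + (1/3)·37.8125 = 37.4375.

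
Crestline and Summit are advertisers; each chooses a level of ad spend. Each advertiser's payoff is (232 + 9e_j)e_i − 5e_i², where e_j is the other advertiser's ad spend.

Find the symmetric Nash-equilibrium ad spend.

Crestline's payoff is (232 + 9e_S)e_C − 5e_C².
∂π/∂e_C = 232 + 9e_S − 10e_C = 0, so e_C = 23.2 + 0.9e_S.
The game is symmetric, so in equilibrium e_S = e_C: the reaction function gives 0.1e_C = 23.2, hence e_C = 232.

232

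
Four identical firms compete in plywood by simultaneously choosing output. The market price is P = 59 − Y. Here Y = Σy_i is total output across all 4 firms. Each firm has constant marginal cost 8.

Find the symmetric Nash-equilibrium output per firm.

A representative firm's profit is π_i = y_i(59 − Y) − 8y_i, with Y = y_i + Σ_{j≠i} y_j.
First-order condition: 51 − 2y_i − Σ_{j≠i} y_j = 0.
With identical firms, set every y_j = y: then 51 − 2y − 3y = 0, i.e. y = 51/5 = 10.2.

10.2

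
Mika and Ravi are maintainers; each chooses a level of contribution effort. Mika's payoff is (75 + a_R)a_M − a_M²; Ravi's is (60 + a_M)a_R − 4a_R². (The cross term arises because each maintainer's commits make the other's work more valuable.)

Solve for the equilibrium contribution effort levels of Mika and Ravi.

Expanding Mika's payoff: 75a_M + a_Ra_M − a_M².
∂π/∂a_M = 75 + a_R − 2a_M = 0, so a_M = 37.5 + 0.5a_R.
Likewise for Ravi: a_R = 7.5 + 0.125a_M.
Substituting the second reaction function into the first: a_M = 37.5 + 0.5(7.5 + 0.125a_M), which gives 0.9375a_M = 41.25 ⇒ a_M = 44.
Then a_R = 7.5 + 0.125·44 = 13.

44, 13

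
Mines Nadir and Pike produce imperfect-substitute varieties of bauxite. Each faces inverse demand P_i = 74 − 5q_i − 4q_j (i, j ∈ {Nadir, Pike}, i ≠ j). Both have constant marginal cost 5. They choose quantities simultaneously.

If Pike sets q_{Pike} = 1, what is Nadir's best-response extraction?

6.5

Mine Nadir's profit: π = q_{Nadir}(74 − 5q_{Nadir} − 4q_{Pike}) − 5q_{Nadir}.
∂π/∂q_{Nadir} = 69 − 10q_{Nadir} − 4q_{Pike} = 0 ⇒ q_{Nadir} = 6.9 − 0.4q_{Pike}.
At q_{Pike} = 1: q_{Nadir} = 6.9 − 0.4·1 = 6.5.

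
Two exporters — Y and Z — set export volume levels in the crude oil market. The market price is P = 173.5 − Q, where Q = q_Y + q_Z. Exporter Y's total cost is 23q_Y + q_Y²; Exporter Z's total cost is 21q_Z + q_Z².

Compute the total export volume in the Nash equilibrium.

60.6

Exporter Y's profit: π = q_Y(173.5 − (q_Y + q_Z)) − 23q_Y − q_Y².
∂π/∂q_Y = 150.5 − 4q_Y − q_Z = 0, so q_Y = 37.625 − 0.25q_Z.
By the same steps for Z: q_Z = 38.125 − 0.25q_Y.
Solving the two reaction functions simultaneously: (1 − (−0.25)(−0.25))q_Y = 37.625 − 0.25·38.125, so 0.9375q_Y = 899/32 and q_Y = 899/30.
Then q_Z = 38.125 − 0.25·(899/30) = 919/30.
Total export volume: 899/30 + 919/30 = 60.6.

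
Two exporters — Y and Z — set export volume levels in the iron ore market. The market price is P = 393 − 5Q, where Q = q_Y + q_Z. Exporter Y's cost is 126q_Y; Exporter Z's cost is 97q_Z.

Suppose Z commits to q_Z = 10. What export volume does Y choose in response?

21.7

Exporter Y's profit: π = q_Y(393 − 5(q_Y + q_Z)) − 126q_Y.
∂π/∂q_Y = 267 − 10q_Y − 5q_Z = 0, so q_Y = 26.7 − 0.5q_Z.
At q_Z = 10: q_Y = 26.7 − 0.5·10 = 21.7.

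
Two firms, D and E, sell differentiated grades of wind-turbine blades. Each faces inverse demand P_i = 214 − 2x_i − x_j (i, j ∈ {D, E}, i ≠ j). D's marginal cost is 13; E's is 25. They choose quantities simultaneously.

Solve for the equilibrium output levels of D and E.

Firm D's profit: π = x_D(214 − 2x_D − x_E) − 13x_D.
∂π/∂x_D = 201 − 4x_D − x_E = 0 ⇒ x_D = 50.25 − 0.25x_E.
Similarly x_E = 47.25 − 0.25x_D.
Solving the two reaction functions simultaneously: (1 − (−0.25)(−0.25))x_D = 50.25 − 0.25·47.25, so 0.9375x_D = 38.4375 and x_D = 41.
Then x_E = 47.25 − 0.25·41 = 37.

41, 37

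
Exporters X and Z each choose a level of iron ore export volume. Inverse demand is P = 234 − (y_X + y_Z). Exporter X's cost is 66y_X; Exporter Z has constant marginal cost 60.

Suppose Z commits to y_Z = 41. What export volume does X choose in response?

63.5

Exporter X's profit: π = y_X(234 − (y_X + y_Z)) − 66y_X.
∂π/∂y_X = 168 − 2y_X − y_Z = 0, so y_X = 84 − 0.5y_Z.
At y_Z = 41: y_X = 84 − 0.5·41 = 63.5.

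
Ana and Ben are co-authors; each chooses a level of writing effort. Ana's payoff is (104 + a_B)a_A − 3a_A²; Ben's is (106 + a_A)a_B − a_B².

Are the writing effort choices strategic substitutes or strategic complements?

strategic complements

Expanding Ana's payoff: 104a_A + a_Ba_A − 3a_A².
∂π/∂a_A = 104 + a_B − 6a_A = 0, so a_A = 52/3 + (1/6)a_B.
The best-response slope da_A/da_B = 1/6 > 0: the reaction function is upward-sloping, so the choices are strategic complements.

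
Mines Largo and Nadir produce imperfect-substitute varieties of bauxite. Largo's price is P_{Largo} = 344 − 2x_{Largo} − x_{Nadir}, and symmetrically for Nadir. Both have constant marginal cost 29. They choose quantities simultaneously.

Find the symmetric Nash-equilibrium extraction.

63

Mine Largo's profit: π = x_{Largo}(344 − 2x_{Largo} − x_{Nadir}) − 29x_{Largo}.
∂π/∂x_{Largo} = 315 − 4x_{Largo} − x_{Nadir} = 0 ⇒ x_{Largo} = 78.75 − 0.25x_{Nadir}.
By symmetry x_{Nadir} = x_{Largo}; substituting into the reaction function, 1.25x_{Largo} = 78.75 and x_{Largo} = 63.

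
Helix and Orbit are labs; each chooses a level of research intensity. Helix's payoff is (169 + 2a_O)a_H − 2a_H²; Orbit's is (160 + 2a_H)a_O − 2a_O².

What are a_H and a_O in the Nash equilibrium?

83, 81.5

Expanding Helix's payoff: 169a_H + 2a_Oa_H − 2a_H².
∂π/∂a_H = 169 + 2a_O − 4a_H = 0, so a_H = 42.25 + 0.5a_O.
Likewise for Orbit: a_O = 40 + 0.5a_H.
Solving the two reaction functions simultaneously: (1 − (0.5)(0.5))a_H = 42.25 + 0.5·40, so 0.75a_H = 62.25 and a_H = 83.
Then a_O = 40 + 0.5·83 = 81.5.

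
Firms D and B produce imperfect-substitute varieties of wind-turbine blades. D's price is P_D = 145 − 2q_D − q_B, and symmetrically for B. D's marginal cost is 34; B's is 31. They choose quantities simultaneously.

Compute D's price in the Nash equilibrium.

Firm D's profit: π = q_D(145 − 2q_D − q_B) − 34q_D.
∂π/∂q_D = 111 − 4q_D − q_B = 0 ⇒ q_D = 27.75 − 0.25q_B.
Similarly q_B = 28.5 − 0.25q_D.
Substituting the second reaction function into the first: q_D = 27.75 − 0.25(28.5 − 0.25q_D), which gives 0.9375q_D = 20.625 ⇒ q_D = 22.
Then q_B = 28.5 − 0.25·22 = 23.
P_D = 145 − 2·22 − 23 = 78.

78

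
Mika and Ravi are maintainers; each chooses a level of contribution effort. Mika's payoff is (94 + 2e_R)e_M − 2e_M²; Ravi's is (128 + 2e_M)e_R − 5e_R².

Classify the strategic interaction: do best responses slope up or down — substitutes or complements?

Expanding Mika's payoff: 94e_M + 2e_Re_M − 2e_M².
∂π/∂e_M = 94 + 2e_R − 4e_M = 0, so e_M = 23.5 + 0.5e_R.
The best-response slope de_M/de_R = 0.5 > 0: the reaction function is upward-sloping, so the choices are strategic complements.

strategic complements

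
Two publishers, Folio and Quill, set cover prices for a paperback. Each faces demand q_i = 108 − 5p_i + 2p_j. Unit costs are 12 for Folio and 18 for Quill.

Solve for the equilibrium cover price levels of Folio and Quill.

21.625, 24.125

Folio's profit: π = (p_{Folio} − 12)(108 − 5p_{Folio} + 2p_{Quill}).
∂π/∂p_{Folio} = 168 − 10p_{Folio} + 2p_{Quill} = 0 ⇒ p_{Folio} = 16.8 + 0.2p_{Quill}.
Similarly p_{Quill} = 19.8 + 0.2p_{Folio}.
Solving the two reaction functions simultaneously: (1 − (0.2)(0.2))p_{Folio} = 16.8 + 0.2·19.8, so 0.96p_{Folio} = 20.76 and p_{Folio} = 21.625.
Then p_{Quill} = 19.8 + 0.2·21.625 = 24.125.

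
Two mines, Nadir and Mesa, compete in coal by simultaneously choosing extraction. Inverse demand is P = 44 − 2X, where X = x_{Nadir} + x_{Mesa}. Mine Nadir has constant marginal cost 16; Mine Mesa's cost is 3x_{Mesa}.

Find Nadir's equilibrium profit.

12.5

Mine Nadir's profit: π = x_{Nadir}(44 − 2(x_{Nadir} + x_{Mesa})) − 16x_{Nadir}.
∂π/∂x_{Nadir} = 28 − 4x_{Nadir} − 2x_{Mesa} = 0, so x_{Nadir} = 7 − 0.5x_{Mesa}.
By the same steps for Mesa: x_{Mesa} = 10.25 − 0.5x_{Nadir}.
Solving the two reaction functions simultaneously: (1 − (−0.5)(−0.5))x_{Nadir} = 7 − 0.5·10.25, so 0.75x_{Nadir} = 1.875 and x_{Nadir} = 2.5.
Then x_{Mesa} = 10.25 − 0.5·2.5 = 9.
Price P = 44 − 2·11.5 = 21.
Nadir's profit: (21 − 16)·2.5 = 12.5.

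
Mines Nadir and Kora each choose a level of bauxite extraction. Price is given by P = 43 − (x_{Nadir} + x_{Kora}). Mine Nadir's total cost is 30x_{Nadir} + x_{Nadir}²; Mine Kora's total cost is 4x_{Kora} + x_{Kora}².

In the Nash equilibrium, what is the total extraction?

Mine Nadir's profit: π = x_{Nadir}(43 − (x_{Nadir} + x_{Kora})) − 30x_{Nadir} − x_{Nadir}².
∂π/∂x_{Nadir} = 13 − 4x_{Nadir} − x_{Kora} = 0, so x_{Nadir} = 3.25 − 0.25x_{Kora}.
By the same steps for Kora: x_{Kora} = 9.75 − 0.25x_{Nadir}.
Plugging x_{Kora} into Nadir's best response: x_{Nadir} = 3.25 − 0.25(9.75 − 0.25x_{Nadir}) ⇒ 0.9375x_{Nadir} = 0.8125, so x_{Nadir} = 13/15.
Then x_{Kora} = 9.75 − 0.25·(13/15) = 143/15.
Total extraction: 13/15 + 143/15 = 10.4.

10.4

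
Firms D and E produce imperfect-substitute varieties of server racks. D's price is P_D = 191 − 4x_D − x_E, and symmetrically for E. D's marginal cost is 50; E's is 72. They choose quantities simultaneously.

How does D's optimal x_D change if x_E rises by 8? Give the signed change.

Firm D's profit: π = x_D(191 − 4x_D − x_E) − 50x_D.
∂π/∂x_D = 141 − 8x_D − x_E = 0 ⇒ x_D = 17.625 − 0.125x_E.
The reaction-function slope is −0.125, so an 8-unit rise in x_E moves x_D by −0.125 × 8 = −1. D's best response falls — the actions are strategic substitutes.

-1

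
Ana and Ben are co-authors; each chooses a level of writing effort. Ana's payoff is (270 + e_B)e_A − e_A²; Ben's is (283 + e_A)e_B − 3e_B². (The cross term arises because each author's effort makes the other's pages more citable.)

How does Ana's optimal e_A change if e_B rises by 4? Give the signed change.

Expanding Ana's payoff: 270e_A + e_Be_A − e_A².
∂π/∂e_A = 270 + e_B − 2e_A = 0, so e_A = 135 + 0.5e_B.
The reaction-function slope is 0.5, so a 4-unit rise in e_B moves e_A by 0.5 × 4 = 2. Ana's best response rises — the actions are strategic complements.

2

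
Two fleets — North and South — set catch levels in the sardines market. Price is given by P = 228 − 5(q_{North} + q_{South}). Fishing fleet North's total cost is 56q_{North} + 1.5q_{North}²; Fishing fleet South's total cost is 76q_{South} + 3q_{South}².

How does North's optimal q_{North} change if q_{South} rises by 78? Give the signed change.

-30

Fishing fleet North's profit: π = q_{North}(228 − 5(q_{North} + q_{South})) − 56q_{North} − 1.5q_{North}².
∂π/∂q_{North} = 172 − 13q_{North} − 5q_{South} = 0, so q_{North} = 172/13 − (5/13)q_{South}.
The reaction-function slope is −5/13, so a 78-unit rise in q_{South} moves q_{North} by −5/13 × 78 = −30. North's best response falls — the actions are strategic substitutes.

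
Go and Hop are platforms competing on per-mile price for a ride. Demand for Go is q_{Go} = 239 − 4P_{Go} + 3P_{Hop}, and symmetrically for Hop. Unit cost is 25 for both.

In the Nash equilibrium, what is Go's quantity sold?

Go's profit: π = (P_{Go} − 25)(239 − 4P_{Go} + 3P_{Hop}).
∂π/∂P_{Go} = 339 − 8P_{Go} + 3P_{Hop} = 0 ⇒ P_{Go} = 42.375 + 0.375P_{Hop}.
By symmetry P_{Hop} = P_{Go}; substituting into the reaction function, 0.625P_{Go} = 42.375 and P_{Go} = 67.8.
q_{Go} = 239 − 4·67.8 + 3·67.8 = 171.2.

171.2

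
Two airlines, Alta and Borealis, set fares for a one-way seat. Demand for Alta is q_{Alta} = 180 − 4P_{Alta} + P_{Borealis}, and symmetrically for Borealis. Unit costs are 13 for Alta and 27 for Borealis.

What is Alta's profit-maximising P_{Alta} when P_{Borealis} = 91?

Alta's profit: π = (P_{Alta} − 13)(180 − 4P_{Alta} + P_{Borealis}).
∂π/∂P_{Alta} = 232 − 8P_{Alta} + P_{Borealis} = 0 ⇒ P_{Alta} = 29 + 0.125P_{Borealis}.
At P_{Borealis} = 91: P_{Alta} = 29 + 0.125·91 = 40.375.

40.375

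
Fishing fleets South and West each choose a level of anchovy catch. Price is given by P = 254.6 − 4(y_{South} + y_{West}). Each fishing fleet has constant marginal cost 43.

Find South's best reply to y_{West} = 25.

Fishing fleet South's profit: π = y_{South}(254.6 − 4(y_{South} + y_{West})) − 43y_{South}.
∂π/∂y_{South} = 211.6 − 8y_{South} − 4y_{West} = 0, so y_{South} = 26.45 − 0.5y_{West}.
At y_{West} = 25: y_{South} = 26.45 − 0.5·25 = 13.95.

13.95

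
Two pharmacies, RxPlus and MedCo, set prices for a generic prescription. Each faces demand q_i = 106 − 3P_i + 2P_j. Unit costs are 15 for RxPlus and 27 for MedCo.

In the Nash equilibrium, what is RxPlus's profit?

RxPlus's profit: π = (P_{RxPlus} − 15)(106 − 3P_{RxPlus} + 2P_{MedCo}).
∂π/∂P_{RxPlus} = 151 − 6P_{RxPlus} + 2P_{MedCo} = 0 ⇒ P_{RxPlus} = 151/6 + (1/3)P_{MedCo}.
Similarly P_{MedCo} = 187/6 + (1/3)P_{RxPlus}.
Solving the two reaction functions simultaneously: (1 − (1/3)(1/3))P_{RxPlus} = 151/6 + (1/3)·(187/6), so (8/9)P_{RxPlus} = 320/9 and P_{RxPlus} = 40.
Then P_{MedCo} = 187/6 + (1/3)·40 = 44.5.
q_{RxPlus} = 106 − 3·40 + 2·44.5 = 75.
Profit = (40 − 15)·75 = 1875.

1875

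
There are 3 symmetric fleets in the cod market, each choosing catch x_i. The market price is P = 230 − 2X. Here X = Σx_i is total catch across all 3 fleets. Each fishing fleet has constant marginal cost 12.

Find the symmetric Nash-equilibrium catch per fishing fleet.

27.25

A representative fishing fleet's profit is π_i = x_i(230 − 2X) − 12x_i, with X = x_i + Σ_{j≠i} x_j.
First-order condition: 218 − 4x_i − 2Σ_{j≠i} x_j = 0.
Imposing symmetry (x_j = x for all j) turns Σ_{j≠i} x_j into 2x, so 218 = 8x and x = 27.25.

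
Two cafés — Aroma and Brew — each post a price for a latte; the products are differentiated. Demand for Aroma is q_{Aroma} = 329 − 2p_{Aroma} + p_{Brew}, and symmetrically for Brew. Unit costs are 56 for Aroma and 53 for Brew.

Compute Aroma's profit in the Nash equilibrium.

Aroma's profit: π = (p_{Aroma} − 56)(329 − 2p_{Aroma} + p_{Brew}).
∂π/∂p_{Aroma} = 441 − 4p_{Aroma} + p_{Brew} = 0 ⇒ p_{Aroma} = 110.25 + 0.25p_{Brew}.
Similarly p_{Brew} = 108.75 + 0.25p_{Aroma}.
Solving the two reaction functions simultaneously: (1 − (0.25)(0.25))p_{Aroma} = 110.25 + 0.25·108.75, so 0.9375p_{Aroma} = 137.4375 and p_{Aroma} = 146.6.
Then p_{Brew} = 108.75 + 0.25·146.6 = 145.4.
q_{Aroma} = 329 − 2·146.6 + 145.4 = 181.2.
Profit = (146.6 − 56)·181.2 = 16416.72.

16416.72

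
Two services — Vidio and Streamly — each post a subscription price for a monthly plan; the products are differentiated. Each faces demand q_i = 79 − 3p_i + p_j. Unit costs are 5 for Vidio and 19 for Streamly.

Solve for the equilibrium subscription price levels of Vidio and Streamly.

20, 26

Vidio's profit: π = (p_{Vidio} − 5)(79 − 3p_{Vidio} + p_{Streamly}).
∂π/∂p_{Vidio} = 94 − 6p_{Vidio} + p_{Streamly} = 0 ⇒ p_{Vidio} = 47/3 + (1/6)p_{Streamly}.
Similarly p_{Streamly} = 68/3 + (1/6)p_{Vidio}.
Plugging p_{Streamly} into Vidio's best response: p_{Vidio} = 47/3 + (1/6)(68/3 + (1/6)p_{Vidio}) ⇒ (35/36)p_{Vidio} = 175/9, so p_{Vidio} = 20.
Then p_{Streamly} = 68/3 + (1/6)·20 = 26.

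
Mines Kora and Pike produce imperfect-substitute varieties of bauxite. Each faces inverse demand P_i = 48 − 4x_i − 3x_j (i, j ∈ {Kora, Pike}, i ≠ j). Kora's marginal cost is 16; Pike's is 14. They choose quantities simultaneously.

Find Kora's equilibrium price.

27.2

Mine Kora's profit: π = x_{Kora}(48 − 4x_{Kora} − 3x_{Pike}) − 16x_{Kora}.
∂π/∂x_{Kora} = 32 − 8x_{Kora} − 3x_{Pike} = 0 ⇒ x_{Kora} = 4 − 0.375x_{Pike}.
Similarly x_{Pike} = 4.25 − 0.375x_{Kora}.
Plugging x_{Pike} into Kora's best response: x_{Kora} = 4 − 0.375(4.25 − 0.375x_{Kora}) ⇒ (55/64)x_{Kora} = 77/32, so x_{Kora} = 2.8.
Then x_{Pike} = 4.25 − 0.375·2.8 = 3.2.
P_{Kora} = 48 − 4·2.8 − 3·3.2 = 27.2.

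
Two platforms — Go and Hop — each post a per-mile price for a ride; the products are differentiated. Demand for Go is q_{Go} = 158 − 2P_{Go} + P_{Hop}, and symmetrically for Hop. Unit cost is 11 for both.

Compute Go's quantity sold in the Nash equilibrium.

98

Go's profit: π = (P_{Go} − 11)(158 − 2P_{Go} + P_{Hop}).
∂π/∂P_{Go} = 180 − 4P_{Go} + P_{Hop} = 0 ⇒ P_{Go} = 45 + 0.25P_{Hop}.
The game is symmetric, so in equilibrium P_{Hop} = P_{Go}: the reaction function gives 0.75P_{Go} = 45, hence P_{Go} = 60.
q_{Go} = 158 − 2·60 + 60 = 98.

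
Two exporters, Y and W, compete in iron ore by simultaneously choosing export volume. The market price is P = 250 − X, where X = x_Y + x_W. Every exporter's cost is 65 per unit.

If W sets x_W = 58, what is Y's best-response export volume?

Exporter Y's profit: π = x_Y(250 − (x_Y + x_W)) − 65x_Y.
∂π/∂x_Y = 185 − 2x_Y − x_W = 0, so x_Y = 92.5 − 0.5x_W.
At x_W = 58: x_Y = 92.5 − 0.5·58 = 63.5.

63.5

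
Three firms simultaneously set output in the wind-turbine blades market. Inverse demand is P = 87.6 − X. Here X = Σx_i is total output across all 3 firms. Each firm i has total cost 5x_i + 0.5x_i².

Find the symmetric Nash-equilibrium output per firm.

A representative firm's profit is π_i = x_i(87.6 − X) − 5x_i − 0.5x_i², with X = x_i + Σ_{j≠i} x_j.
First-order condition: 82.6 − 3x_i − Σ_{j≠i} x_j = 0.
In a symmetric equilibrium every firm chooses the same x, so Σ_{j≠i} x_j = 2x. The condition becomes 82.6 − 5x = 0, giving x = 82.6/5 = 16.52.

16.52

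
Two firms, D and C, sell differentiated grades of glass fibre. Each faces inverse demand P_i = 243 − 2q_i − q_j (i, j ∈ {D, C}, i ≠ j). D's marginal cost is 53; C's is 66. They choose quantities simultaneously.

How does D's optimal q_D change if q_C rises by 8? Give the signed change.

-2

Firm D's profit: π = q_D(243 − 2q_D − q_C) − 53q_D.
∂π/∂q_D = 190 − 4q_D − q_C = 0 ⇒ q_D = 47.5 − 0.25q_C.
The reaction-function slope is −0.25, so an 8-unit rise in q_C moves q_D by −0.25 × 8 = −2. D's best response falls — the actions are strategic substitutes.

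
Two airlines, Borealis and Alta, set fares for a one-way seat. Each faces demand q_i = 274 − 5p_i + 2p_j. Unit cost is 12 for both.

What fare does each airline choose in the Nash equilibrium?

Borealis's profit: π = (p_{Borealis} − 12)(274 − 5p_{Borealis} + 2p_{Alta}).
∂π/∂p_{Borealis} = 334 − 10p_{Borealis} + 2p_{Alta} = 0 ⇒ p_{Borealis} = 33.4 + 0.2p_{Alta}.
Setting p_{Borealis} = p_{Alta} in the reaction function: p_{Borealis} = 33.4 + 0.2p_{Borealis}, so p_{Borealis} = 33.4 / 0.8 = 41.75.

41.75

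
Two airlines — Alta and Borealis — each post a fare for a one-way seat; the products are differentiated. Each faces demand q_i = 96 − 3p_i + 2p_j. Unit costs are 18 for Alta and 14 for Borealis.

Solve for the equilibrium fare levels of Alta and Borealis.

36.75, 35.25

Alta's profit: π = (p_{Alta} − 18)(96 − 3p_{Alta} + 2p_{Borealis}).
∂π/∂p_{Alta} = 150 − 6p_{Alta} + 2p_{Borealis} = 0 ⇒ p_{Alta} = 25 + (1/3)p_{Borealis}.
Similarly p_{Borealis} = 23 + (1/3)p_{Alta}.
Solving the two reaction functions simultaneously: (1 − (1/3)(1/3))p_{Alta} = 25 + (1/3)·23, so (8/9)p_{Alta} = 98/3 and p_{Alta} = 36.75.
Then p_{Borealis} = 23 + (1/3)·36.75 = 35.25.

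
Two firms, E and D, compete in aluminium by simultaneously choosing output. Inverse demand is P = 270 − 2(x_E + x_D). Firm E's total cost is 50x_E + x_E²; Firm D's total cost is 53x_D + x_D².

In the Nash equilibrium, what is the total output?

54.625

Firm E's profit: π = x_E(270 − 2(x_E + x_D)) − 50x_E − x_E².
∂π/∂x_E = 220 − 6x_E − 2x_D = 0, so x_E = 110/3 − (1/3)x_D.
By the same steps for D: x_D = 217/6 − (1/3)x_E.
Substituting the second reaction function into the first: x_E = 110/3 − (1/3)(217/6 − (1/3)x_E), which gives (8/9)x_E = 443/18 ⇒ x_E = 27.6875.
Then x_D = 217/6 − (1/3)·27.6875 = 26.9375.
Total output: 27.6875 + 26.9375 = 54.625.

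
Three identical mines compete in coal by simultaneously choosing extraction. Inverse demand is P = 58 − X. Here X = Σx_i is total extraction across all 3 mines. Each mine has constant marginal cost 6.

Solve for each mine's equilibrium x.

13

A representative mine's profit is π_i = x_i(58 − X) − 6x_i, with X = x_i + Σ_{j≠i} x_j.
First-order condition: 52 − 2x_i − Σ_{j≠i} x_j = 0.
In a symmetric equilibrium every mine chooses the same x, so Σ_{j≠i} x_j = 2x. The condition becomes 52 − 4x = 0, giving x = 52/4 = 13.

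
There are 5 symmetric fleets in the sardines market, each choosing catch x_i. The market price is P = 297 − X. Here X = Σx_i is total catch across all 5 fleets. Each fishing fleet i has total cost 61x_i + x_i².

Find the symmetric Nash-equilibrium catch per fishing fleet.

29.5

A representative fishing fleet's profit is π_i = x_i(297 − X) − 61x_i − x_i², with X = x_i + Σ_{j≠i} x_j.
First-order condition: 236 − 4x_i − Σ_{j≠i} x_j = 0.
With identical fishing fleets, set every x_j = x: then 236 − 4x − 4x = 0, i.e. x = 236/8 = 29.5.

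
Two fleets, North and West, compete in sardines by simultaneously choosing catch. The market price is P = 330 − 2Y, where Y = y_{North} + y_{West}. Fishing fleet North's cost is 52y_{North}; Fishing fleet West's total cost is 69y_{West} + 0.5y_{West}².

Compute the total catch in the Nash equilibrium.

84.75

Fishing fleet North's profit: π = y_{North}(330 − 2(y_{North} + y_{West})) − 52y_{North}.
∂π/∂y_{North} = 278 − 4y_{North} − 2y_{West} = 0, so y_{North} = 69.5 − 0.5y_{West}.
For West: ∂π/∂y_{West} = 261 − 5y_{West} − 2y_{North} = 0 ⇒ y_{West} = 52.2 − 0.4y_{North}.
Solving the two reaction functions simultaneously: (1 − (−0.5)(−0.4))y_{North} = 69.5 − 0.5·52.2, so 0.8y_{North} = 43.4 and y_{North} = 54.25.
Then y_{West} = 52.2 − 0.4·54.25 = 30.5.
Total catch: 54.25 + 30.5 = 84.75.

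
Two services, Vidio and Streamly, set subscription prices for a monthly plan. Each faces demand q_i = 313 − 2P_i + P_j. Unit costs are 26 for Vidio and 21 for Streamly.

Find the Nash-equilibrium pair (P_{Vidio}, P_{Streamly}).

121, 119

Vidio's profit: π = (P_{Vidio} − 26)(313 − 2P_{Vidio} + P_{Streamly}).
∂π/∂P_{Vidio} = 365 − 4P_{Vidio} + P_{Streamly} = 0 ⇒ P_{Vidio} = 91.25 + 0.25P_{Streamly}.
Similarly P_{Streamly} = 88.75 + 0.25P_{Vidio}.
Solving the two reaction functions simultaneously: (1 − (0.25)(0.25))P_{Vidio} = 91.25 + 0.25·88.75, so 0.9375P_{Vidio} = 113.4375 and P_{Vidio} = 121.
Then P_{Streamly} = 88.75 + 0.25·121 = 119.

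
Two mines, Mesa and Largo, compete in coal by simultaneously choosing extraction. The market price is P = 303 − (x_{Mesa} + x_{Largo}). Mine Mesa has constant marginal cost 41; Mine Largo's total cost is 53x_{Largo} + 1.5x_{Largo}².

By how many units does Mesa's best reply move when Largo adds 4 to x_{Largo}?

Mine Mesa's profit: π = x_{Mesa}(303 − (x_{Mesa} + x_{Largo})) − 41x_{Mesa}.
∂π/∂x_{Mesa} = 262 − 2x_{Mesa} − x_{Largo} = 0, so x_{Mesa} = 131 − 0.5x_{Largo}.
The reaction-function slope is −0.5, so a 4-unit rise in x_{Largo} moves x_{Mesa} by −0.5 × 4 = −2. Mesa's best response falls — the actions are strategic substitutes.

-2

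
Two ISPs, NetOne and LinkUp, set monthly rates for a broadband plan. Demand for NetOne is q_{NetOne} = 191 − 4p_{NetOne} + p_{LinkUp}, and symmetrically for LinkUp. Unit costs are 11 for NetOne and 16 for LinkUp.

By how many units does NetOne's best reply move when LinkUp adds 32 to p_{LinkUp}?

4

NetOne's profit: π = (p_{NetOne} − 11)(191 − 4p_{NetOne} + p_{LinkUp}).
∂π/∂p_{NetOne} = 235 − 8p_{NetOne} + p_{LinkUp} = 0 ⇒ p_{NetOne} = 29.375 + 0.125p_{LinkUp}.
The reaction-function slope is 0.125, so a 32-unit rise in p_{LinkUp} moves p_{NetOne} by 0.125 × 32 = 4. NetOne's best response rises — the actions are strategic complements.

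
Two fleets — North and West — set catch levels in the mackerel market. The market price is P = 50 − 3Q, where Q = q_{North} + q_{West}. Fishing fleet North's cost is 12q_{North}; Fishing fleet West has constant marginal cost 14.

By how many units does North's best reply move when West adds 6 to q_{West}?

Fishing fleet North's profit: π = q_{North}(50 − 3(q_{North} + q_{West})) − 12q_{North}.
∂π/∂q_{North} = 38 − 6q_{North} − 3q_{West} = 0, so q_{North} = 19/3 − 0.5q_{West}.
The reaction-function slope is −0.5, so a 6-unit rise in q_{West} moves q_{North} by −0.5 × 6 = −3. North's best response falls — the actions are strategic substitutes.

-3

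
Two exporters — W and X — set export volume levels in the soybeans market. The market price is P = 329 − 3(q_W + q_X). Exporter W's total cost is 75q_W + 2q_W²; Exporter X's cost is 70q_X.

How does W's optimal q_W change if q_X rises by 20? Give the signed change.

-6

Exporter W's profit: π = q_W(329 − 3(q_W + q_X)) − 75q_W − 2q_W².
∂π/∂q_W = 254 − 10q_W − 3q_X = 0, so q_W = 25.4 − 0.3q_X.
The reaction-function slope is −0.3, so a 20-unit rise in q_X moves q_W by −0.3 × 20 = −6. W's best response falls — the actions are strategic substitutes.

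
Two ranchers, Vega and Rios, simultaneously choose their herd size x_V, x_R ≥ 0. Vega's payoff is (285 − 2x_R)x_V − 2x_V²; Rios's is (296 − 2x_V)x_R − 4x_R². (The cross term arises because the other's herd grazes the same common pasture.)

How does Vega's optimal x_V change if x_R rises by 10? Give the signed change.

-5

Expanding Vega's payoff: 285x_V − 2x_Rx_V − 2x_V².
∂π/∂x_V = 285 − 2x_R − 4x_V = 0, so x_V = 71.25 − 0.5x_R.
The reaction-function slope is −0.5, so a 10-unit rise in x_R moves x_V by −0.5 × 10 = −5. Vega's best response falls — the actions are strategic substitutes.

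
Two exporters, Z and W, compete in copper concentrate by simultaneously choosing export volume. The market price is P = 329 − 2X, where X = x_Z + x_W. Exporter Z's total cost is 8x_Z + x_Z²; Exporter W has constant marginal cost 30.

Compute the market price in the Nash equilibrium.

145.2

Exporter Z's profit: π = x_Z(329 − 2(x_Z + x_W)) − 8x_Z − x_Z².
∂π/∂x_Z = 321 − 6x_Z − 2x_W = 0, so x_Z = 53.5 − (1/3)x_W.
For W: ∂π/∂x_W = 299 − 4x_W − 2x_Z = 0 ⇒ x_W = 74.75 − 0.5x_Z.
Solving the two reaction functions simultaneously: (1 − (−1/3)(−0.5))x_Z = 53.5 − (1/3)·74.75, so (5/6)x_Z = 343/12 and x_Z = 34.3.
Then x_W = 74.75 − 0.5·34.3 = 57.6.
Equilibrium price: P = 329 − 2·91.9 = 145.2.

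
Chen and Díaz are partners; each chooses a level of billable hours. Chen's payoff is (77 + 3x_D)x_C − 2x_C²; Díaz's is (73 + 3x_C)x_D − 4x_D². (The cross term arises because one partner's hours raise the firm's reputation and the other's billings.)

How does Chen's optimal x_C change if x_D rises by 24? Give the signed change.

18

Expanding Chen's payoff: 77x_C + 3x_Dx_C − 2x_C².
∂π/∂x_C = 77 + 3x_D − 4x_C = 0, so x_C = 19.25 + 0.75x_D.
The reaction-function slope is 0.75, so a 24-unit rise in x_D moves x_C by 0.75 × 24 = 18. Chen's best response rises — the actions are strategic complements.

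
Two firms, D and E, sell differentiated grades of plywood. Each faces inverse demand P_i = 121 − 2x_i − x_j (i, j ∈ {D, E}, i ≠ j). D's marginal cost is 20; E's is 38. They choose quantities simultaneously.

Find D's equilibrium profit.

Firm D's profit: π = x_D(121 − 2x_D − x_E) − 20x_D.
∂π/∂x_D = 101 − 4x_D − x_E = 0 ⇒ x_D = 25.25 − 0.25x_E.
Similarly x_E = 20.75 − 0.25x_D.
Plugging x_E into D's best response: x_D = 25.25 − 0.25(20.75 − 0.25x_D) ⇒ 0.9375x_D = 20.0625, so x_D = 21.4.
Then x_E = 20.75 − 0.25·21.4 = 15.4.
P_D = 121 − 2·21.4 − 15.4 = 62.8.
Profit = (62.8 − 20)·21.4 = 915.92.

915.92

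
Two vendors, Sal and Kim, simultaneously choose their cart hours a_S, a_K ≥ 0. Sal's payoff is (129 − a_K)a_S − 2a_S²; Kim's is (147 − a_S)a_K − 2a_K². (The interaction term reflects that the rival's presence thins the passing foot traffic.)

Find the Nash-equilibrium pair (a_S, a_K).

24.6, 30.6

Expanding Sal's payoff: 129a_S − a_Ka_S − 2a_S².
∂π/∂a_S = 129 − a_K − 4a_S = 0, so a_S = 32.25 − 0.25a_K.
Likewise for Kim: a_K = 36.75 − 0.25a_S.
Plugging a_K into Sal's best response: a_S = 32.25 − 0.25(36.75 − 0.25a_S) ⇒ 0.9375a_S = 23.0625, so a_S = 24.6.
Then a_K = 36.75 − 0.25·24.6 = 30.6.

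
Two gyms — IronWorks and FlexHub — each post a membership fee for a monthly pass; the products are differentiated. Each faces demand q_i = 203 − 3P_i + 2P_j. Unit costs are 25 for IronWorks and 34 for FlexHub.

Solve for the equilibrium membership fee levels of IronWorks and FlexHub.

71.1875, 74.5625

IronWorks's profit: π = (P_{IronWorks} − 25)(203 − 3P_{IronWorks} + 2P_{FlexHub}).
∂π/∂P_{IronWorks} = 278 − 6P_{IronWorks} + 2P_{FlexHub} = 0 ⇒ P_{IronWorks} = 139/3 + (1/3)P_{FlexHub}.
Similarly P_{FlexHub} = 305/6 + (1/3)P_{IronWorks}.
Plugging P_{FlexHub} into IronWorks's best response: P_{IronWorks} = 139/3 + (1/3)(305/6 + (1/3)P_{IronWorks}) ⇒ (8/9)P_{IronWorks} = 1139/18, so P_{IronWorks} = 71.1875.
Then P_{FlexHub} = 305/6 + (1/3)·71.1875 = 74.5625.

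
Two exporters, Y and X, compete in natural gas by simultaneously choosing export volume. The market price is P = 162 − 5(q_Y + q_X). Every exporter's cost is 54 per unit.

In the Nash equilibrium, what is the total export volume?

14.4

Exporter Y's profit: π = q_Y(162 − 5(q_Y + q_X)) − 54q_Y.
∂π/∂q_Y = 108 − 10q_Y − 5q_X = 0, so q_Y = 10.8 − 0.5q_X.
Setting q_Y = q_X in the reaction function: q_Y = 10.8 − 0.5q_Y, so q_Y = 10.8 / 1.5 = 7.2.
Total export volume: 7.2 + 7.2 = 14.4.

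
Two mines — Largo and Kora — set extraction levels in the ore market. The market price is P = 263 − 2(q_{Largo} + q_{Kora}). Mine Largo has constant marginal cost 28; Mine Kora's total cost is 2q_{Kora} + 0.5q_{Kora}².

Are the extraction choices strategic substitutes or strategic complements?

strategic substitutes

Mine Largo's profit: π = q_{Largo}(263 − 2(q_{Largo} + q_{Kora})) − 28q_{Largo}.
∂π/∂q_{Largo} = 235 − 4q_{Largo} − 2q_{Kora} = 0, so q_{Largo} = 58.75 − 0.5q_{Kora}.
The best-response slope dq_{Largo}/dq_{Kora} = −0.5 < 0: the reaction function is downward-sloping, so the choices are strategic substitutes.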